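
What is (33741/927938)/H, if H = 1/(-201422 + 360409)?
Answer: 5364380367/927938 ≈ 5781.0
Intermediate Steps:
H = 1/158987 ≈ 6.2898e-6
(33741/927938)/H = (33741/927938)/(1/158987) = (33741*(1/927938))*158987 = (33741/927938)*158987 = 5364380367/927938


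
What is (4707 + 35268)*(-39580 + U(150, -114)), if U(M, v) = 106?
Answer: -1577973150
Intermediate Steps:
(4707 + 35268)*(-39580 + U(150, -114)) = (4707 + 35268)*(-39580 + 106) = 39975*(-39474) = -1577973150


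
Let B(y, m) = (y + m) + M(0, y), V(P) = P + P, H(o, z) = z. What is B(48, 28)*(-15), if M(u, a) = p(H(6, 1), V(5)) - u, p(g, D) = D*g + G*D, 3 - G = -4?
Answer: -2340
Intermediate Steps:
G = 7 (G = 3 - 1*(-4) = 3 + 4 = 7)
V(P) = 2*P
p(g, D) = 7*D + D*g (p(g, D) = D*g + 7*D = 7*D + D*g)
M(u, a) = 80 - u (M(u, a) = (2*5)*(7 + 1) - u = 10*8 - u = 80 - u)
B(y, m) = 80 + m + y (B(y, m) = (y + m) + (80 - 1*0) = (m + y) + (80 + 0) = (m + y) + 80 = 80 + m + y)
B(48, 28)*(-15) = (80 + 28 + 48)*(-15) = 156*(-15) = -2340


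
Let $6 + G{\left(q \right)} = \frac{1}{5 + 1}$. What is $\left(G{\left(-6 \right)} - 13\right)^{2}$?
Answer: $\frac{12769}{36} \approx 354.69$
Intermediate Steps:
$G{\left(q \right)} = - \frac{35}{6}$ ($G{\left(q \right)} = -6 + \frac{1}{5 + 1} = -6 + \frac{1}{6} = - \frac{35}{6}$)
$\left(G{\left(-6 \right)} - 13\right)^{2} = \left(- \frac{35}{6} - 13\right)^{2} = \left(- \frac{113}{6}\right)^{2} = \frac{12769}{36}$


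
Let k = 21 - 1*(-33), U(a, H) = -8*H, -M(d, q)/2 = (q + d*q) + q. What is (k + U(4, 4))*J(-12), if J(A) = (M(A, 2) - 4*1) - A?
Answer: 1056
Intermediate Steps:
M(d, q) = -4*q - 2*d*q (M(d, q) = -2*((q + d*q) + q) = -2*(2*q + d*q) = -4*q - 2*d*q)
k = 54 (k = 21 + 33 = 54)
J(A) = -12 - 5*A (J(A) = (-2*2*(2 + A) - 4*1) - A = ((-8 - 4*A) - 4) - A = (-12 - 4*A) - A = -12 - 5*A)
(k + U(4, 4))*J(-12) = (54 - 8*4)*(-12 - 5*(-12)) = (54 - 32)*(-12 + 60) = 22*48 = 1056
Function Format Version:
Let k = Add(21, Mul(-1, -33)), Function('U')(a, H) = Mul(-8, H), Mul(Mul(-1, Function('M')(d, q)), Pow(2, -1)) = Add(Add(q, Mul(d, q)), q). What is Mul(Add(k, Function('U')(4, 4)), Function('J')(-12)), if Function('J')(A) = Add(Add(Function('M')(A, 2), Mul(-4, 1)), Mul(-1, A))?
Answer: 1056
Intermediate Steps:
Function('M')(d, q) = Add(Mul(-4, q), Mul(-2, d, q)) (Function('M')(d, q) = Mul(-2, Add(Add(q, Mul(d, q)), q)) = Mul(-2, Add(Mul(2, q), Mul(d, q))) = Add(Mul(-4, q), Mul(-2, d, q)))
k = 54 (k = Add(21, 33) = 54)
Function('J')(A) = Add(-12, Mul(-5, A)) (Function('J')(A) = Add(Add(Mul(-2, 2, Add(2, A)), Mul(-4, 1)), Mul(-1, A)) = Add(Add(Add(-8, Mul(-4, A)), -4), Mul(-1, A)) = Add(Add(-12, Mul(-4, A)), Mul(-1, A)) = Add(-12, Mul(-5, A)))
Mul(Add(k, Function('U')(4, 4)), Function('J')(-12)) = Mul(Add(54, Mul(-8, 4)), Add(-12, Mul(-5, -12))) = Mul(Add(54, -32), Add(-12, 60)) = Mul(22, 48) = 1056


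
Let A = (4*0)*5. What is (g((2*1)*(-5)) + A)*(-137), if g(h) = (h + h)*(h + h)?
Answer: -54800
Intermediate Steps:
g(h) = 4*h² (g(h) = (2*h)*(2*h) = 4*h²)
A = 0 (A = 0*5 = 0)
(g((2*1)*(-5)) + A)*(-137) = (4*((2*1)*(-5))² + 0)*(-137) = (4*(2*(-5))² + 0)*(-137) = (4*(-10)² + 0)*(-137) = (4*100 + 0)*(-137) = (400 + 0)*(-137) = 400*(-137) = -54800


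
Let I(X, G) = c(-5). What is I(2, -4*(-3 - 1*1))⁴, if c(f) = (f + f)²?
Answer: 100000000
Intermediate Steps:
c(f) = 4*f² (c(f) = (2*f)² = 4*f²)
I(X, G) = 100 (I(X, G) = 4*(-5)² = 4*25 = 100)
I(2, -4*(-3 - 1*1))⁴ = 100⁴ = 100000000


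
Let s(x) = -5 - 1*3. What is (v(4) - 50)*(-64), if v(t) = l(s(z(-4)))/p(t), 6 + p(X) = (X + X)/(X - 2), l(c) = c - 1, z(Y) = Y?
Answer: 2912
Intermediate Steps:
s(x) = -8 (s(x) = -5 - 3 = -8)
l(c) = -1 + c
p(X) = -6 + 2*X/(-2 + X) (p(X) = -6 + (X + X)/(X - 2) = -6 + (2*X)/(-2 + X) = -6 + 2*X/(-2 + X))
v(t) = -9*(-2 + t)/(4*(3 - t)) (v(t) = (-1 - 8)/((4*(3 - t)/(-2 + t))) = -9*(-2 + t)/(4*(3 - t)))
(v(4) - 50)*(-64) = (9*(-2 + 4)/(4*(-3 + 4)) - 50)*(-64) = ((9/4)*2/1 - 50)*(-64) = ((9/4)*1*2 - 50)*(-64) = (9/2 - 50)*(-64) = -91/2*(-64) = 2912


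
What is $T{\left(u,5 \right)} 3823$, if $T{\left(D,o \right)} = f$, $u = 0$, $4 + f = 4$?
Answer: $0$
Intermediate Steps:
$f = 0$ ($f = -4 + 4 = 0$)
$T{\left(D,o \right)} = 0$
$T{\left(u,5 \right)} 3823 = 0 \cdot 3823 = 0$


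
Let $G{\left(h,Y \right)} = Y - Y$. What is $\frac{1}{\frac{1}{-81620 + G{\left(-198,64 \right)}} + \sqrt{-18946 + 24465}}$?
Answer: $\frac{81620}{36766608863599} + \frac{6661824400 \sqrt{5519}}{36766608863599} \approx 0.013461$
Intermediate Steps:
$G{\left(h,Y \right)} = 0$
$\frac{1}{\frac{1}{-81620 + G{\left(-198,64 \right)}} + \sqrt{-18946 + 24465}} = \frac{1}{\frac{1}{-81620 + 0} + \sqrt{-18946 + 24465}} = \frac{1}{\frac{1}{-81620} + \sqrt{5519}} = \frac{1}{- \frac{1}{81620} + \sqrt{5519}}$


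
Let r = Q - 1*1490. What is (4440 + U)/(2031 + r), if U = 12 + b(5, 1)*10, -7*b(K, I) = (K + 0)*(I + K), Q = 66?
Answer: 30864/4249 ≈ 7.2638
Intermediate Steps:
r = -1424 (r = 66 - 1*1490 = 66 - 1490 = -1424)
b(K, I) = -K*(I + K)/7 (b(K, I) = -(K + 0)*(I + K)/7 = -K*(I + K)/7)
U = -216/7 (U = 12 - ⅐*5*(1 + 5)*10 = 12 - ⅐*5*6*10 = 12 - 30/7*10 = 12 - 300/7 = -216/7 ≈ -30.857)
(4440 + U)/(2031 + r) = (4440 - 216/7)/(2031 - 1424) = (30864/7)/607 = (30864/7)*(1/607) = 30864/4249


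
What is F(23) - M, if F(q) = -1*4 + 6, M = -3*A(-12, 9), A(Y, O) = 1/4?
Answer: 11/4 ≈ 2.7500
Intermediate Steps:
A(Y, O) = 1/4
M = -3/4 (M = -3*1/4 = -3/4 ≈ -0.75000)
F(q) = 2 (F(q) = -4 + 6 = 2)
F(23) - M = 2 - 1*(-3/4) = 2 + 3/4 = 11/4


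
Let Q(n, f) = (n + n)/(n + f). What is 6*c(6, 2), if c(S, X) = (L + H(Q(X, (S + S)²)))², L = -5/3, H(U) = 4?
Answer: 98/3 ≈ 32.667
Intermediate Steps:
Q(n, f) = 2*n/(f + n) (Q(n, f) = (2*n)/(f + n) = 2*n/(f + n))
L = -5/3 (L = -5*⅓ = -5/3 ≈ -1.6667)
c(S, X) = 49/9 (c(S, X) = (-5/3 + 4)² = (7/3)² = 49/9)
6*c(6, 2) = 6*(49/9) = 98/3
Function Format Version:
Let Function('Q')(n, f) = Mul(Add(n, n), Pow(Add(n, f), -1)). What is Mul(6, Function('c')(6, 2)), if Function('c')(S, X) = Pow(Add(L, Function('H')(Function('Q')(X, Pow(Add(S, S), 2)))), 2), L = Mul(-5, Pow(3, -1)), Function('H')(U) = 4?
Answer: Rational(98, 3) ≈ 32.667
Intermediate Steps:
Function('Q')(n, f) = Mul(2, n, Pow(Add(f, n), -1)) (Function('Q')(n, f) = Mul(Mul(2, n), Pow(Add(f, n), -1)) = Mul(2, n, Pow(Add(f, n), -1)))
L = Rational(-5, 3) (L = Mul(-5, Rational(1, 3)) = Rational(-5, 3) ≈ -1.6667)
Function('c')(S, X) = Rational(49, 9) (Function('c')(S, X) = Pow(Add(Rational(-5, 3), 4), 2) = Pow(Rational(7, 3), 2) = Rational(49, 9))
Mul(6, Function('c')(6, 2)) = Mul(6, Rational(49, 9)) = Rational(98, 3)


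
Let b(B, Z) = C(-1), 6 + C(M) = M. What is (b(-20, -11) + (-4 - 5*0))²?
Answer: 121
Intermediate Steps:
C(M) = -6 + M
b(B, Z) = -7 (b(B, Z) = -6 - 1 = -7)
(b(-20, -11) + (-4 - 5*0))² = (-7 + (-4 - 5*0))² = (-7 + (-4 + 0))² = (-7 - 4)² = (-11)² = 121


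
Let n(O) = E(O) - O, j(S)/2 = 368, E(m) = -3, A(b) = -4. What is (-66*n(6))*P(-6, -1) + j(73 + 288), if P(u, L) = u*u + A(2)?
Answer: 19744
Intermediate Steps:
P(u, L) = -4 + u**2 (P(u, L) = u*u - 4 = u**2 - 4 = -4 + u**2)
j(S) = 736 (j(S) = 2*368 = 736)
n(O) = -3 - O
(-66*n(6))*P(-6, -1) + j(73 + 288) = (-66*(-3 - 1*6))*(-4 + (-6)**2) + 736 = (-66*(-3 - 6))*(-4 + 36) + 736 = -66*(-9)*32 + 736 = 594*32 + 736 = 19008 + 736 = 19744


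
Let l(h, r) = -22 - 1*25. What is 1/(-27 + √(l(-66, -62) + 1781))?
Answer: 9/335 + 17*√6/1005 ≈ 0.068300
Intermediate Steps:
l(h, r) = -47 (l(h, r) = -22 - 25 = -47)
1/(-27 + √(l(-66, -62) + 1781)) = 1/(-27 + √(-47 + 1781)) = 1/(-27 + √1734) = 1/(-27 + 17*√6)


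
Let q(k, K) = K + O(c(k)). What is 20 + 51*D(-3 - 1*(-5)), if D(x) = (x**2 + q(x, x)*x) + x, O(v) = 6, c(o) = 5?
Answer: 1142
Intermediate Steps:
q(k, K) = 6 + K (q(k, K) = K + 6 = 6 + K)
D(x) = x + x**2 + x*(6 + x) (D(x) = (x**2 + (6 + x)*x) + x = (x**2 + x*(6 + x)) + x = x + x**2 + x*(6 + x))
20 + 51*D(-3 - 1*(-5)) = 20 + 51*((-3 - 1*(-5))*(7 + 2*(-3 - 1*(-5)))) = 20 + 51*((-3 + 5)*(7 + 2*(-3 + 5))) = 20 + 51*(2*(7 + 2*2)) = 20 + 51*(2*(7 + 4)) = 20 + 51*(2*11) = 20 + 51*22 = 20 + 1122 = 1142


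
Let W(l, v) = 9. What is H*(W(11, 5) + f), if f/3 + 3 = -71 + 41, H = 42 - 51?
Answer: 810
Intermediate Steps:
H = -9
f = -99 (f = -9 + 3*(-71 + 41) = -9 + 3*(-30) = -9 - 90 = -99)
H*(W(11, 5) + f) = -9*(9 - 99) = -9*(-90) = 810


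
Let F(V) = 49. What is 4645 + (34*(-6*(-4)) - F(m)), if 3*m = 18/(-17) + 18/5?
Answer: 5412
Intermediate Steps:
m = 72/85 (m = (18/(-17) + 18/5)/3 = (18*(-1/17) + 18*(1/5))/3 = (-18/17 + 18/5)/3 = (1/3)*(216/85) = 72/85 ≈ 0.84706)
4645 + (34*(-6*(-4)) - F(m)) = 4645 + (34*(-6*(-4)) - 1*49) = 4645 + (34*24 - 49) = 4645 + (816 - 49) = 4645 + 767 = 5412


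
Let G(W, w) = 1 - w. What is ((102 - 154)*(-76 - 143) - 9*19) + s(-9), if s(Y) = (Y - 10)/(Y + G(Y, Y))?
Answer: 11198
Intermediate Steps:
s(Y) = -10 + Y (s(Y) = (Y - 10)/(Y + (1 - Y)) = (-10 + Y)/1 = (-10 + Y)*1 = -10 + Y)
((102 - 154)*(-76 - 143) - 9*19) + s(-9) = ((102 - 154)*(-76 - 143) - 9*19) + (-10 - 9) = (-52*(-219) - 171) - 19 = (11388 - 171) - 19 = 11217 - 19 = 11198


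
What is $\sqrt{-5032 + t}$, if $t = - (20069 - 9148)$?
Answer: $i \sqrt{15953} \approx 126.31 i$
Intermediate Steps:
$t = -10921$ ($t = \left(-1\right) 10921 = -10921$)
$\sqrt{-5032 + t} = \sqrt{-5032 - 10921} = \sqrt{-15953} = i \sqrt{15953}$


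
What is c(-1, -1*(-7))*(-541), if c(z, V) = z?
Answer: 541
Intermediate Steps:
c(-1, -1*(-7))*(-541) = -1*(-541) = 541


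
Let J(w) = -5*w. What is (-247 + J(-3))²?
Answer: 53824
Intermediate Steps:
(-247 + J(-3))² = (-247 - 5*(-3))² = (-247 + 15)² = (-232)² = 53824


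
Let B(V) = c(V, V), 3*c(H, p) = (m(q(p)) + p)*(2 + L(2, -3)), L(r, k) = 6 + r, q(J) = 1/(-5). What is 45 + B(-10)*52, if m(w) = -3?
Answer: -6625/3 ≈ -2208.3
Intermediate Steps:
q(J) = -⅕
c(H, p) = -10 + 10*p/3 (c(H, p) = ((-3 + p)*(2 + (6 + 2)))/3 = ((-3 + p)*(2 + 8))/3 = ((-3 + p)*10)/3 = (-30 + 10*p)/3 = -10 + 10*p/3)
B(V) = -10 + 10*V/3
45 + B(-10)*52 = 45 + (-10 + (10/3)*(-10))*52 = 45 + (-10 - 100/3)*52 = 45 - 130/3*52 = 45 - 6760/3 = -6625/3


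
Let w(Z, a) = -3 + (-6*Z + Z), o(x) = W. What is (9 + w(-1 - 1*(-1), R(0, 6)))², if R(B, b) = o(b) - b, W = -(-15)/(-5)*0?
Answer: 36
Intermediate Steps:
W = 0 (W = -(-15)*(-1)/5*0 = -3*1*0 = -3*0 = 0)
o(x) = 0
R(B, b) = -b (R(B, b) = 0 - b = -b)
w(Z, a) = -3 - 5*Z
(9 + w(-1 - 1*(-1), R(0, 6)))² = (9 + (-3 - 5*(-1 - 1*(-1))))² = (9 + (-3 - 5*(-1 + 1)))² = (9 + (-3 - 5*0))² = (9 + (-3 + 0))² = (9 - 3)² = 6² = 36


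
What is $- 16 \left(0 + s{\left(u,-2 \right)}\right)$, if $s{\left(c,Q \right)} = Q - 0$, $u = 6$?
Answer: $32$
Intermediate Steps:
$s{\left(c,Q \right)} = Q$ ($s{\left(c,Q \right)} = Q + 0 = Q$)
$- 16 \left(0 + s{\left(u,-2 \right)}\right) = - 16 \left(0 - 2\right) = \left(-16\right) \left(-2\right) = 32$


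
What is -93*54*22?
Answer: -110484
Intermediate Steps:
-93*54*22 = -5022*22 = -110484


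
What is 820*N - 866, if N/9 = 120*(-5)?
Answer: -4428866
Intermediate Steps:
N = -5400 (N = 9*(120*(-5)) = 9*(-600) = -5400)
820*N - 866 = 820*(-5400) - 866 = -4428000 - 866 = -4428866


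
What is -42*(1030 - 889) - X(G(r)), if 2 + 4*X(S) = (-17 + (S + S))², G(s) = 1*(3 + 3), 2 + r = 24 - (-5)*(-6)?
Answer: -23711/4 ≈ -5927.8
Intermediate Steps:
r = -8 (r = -2 + (24 - (-5)*(-6)) = -2 + (24 - 1*30) = -2 + (24 - 30) = -2 - 6 = -8)
G(s) = 6 (G(s) = 1*6 = 6)
X(S) = -½ + (-17 + 2*S)²/4 (X(S) = -½ + (-17 + (S + S))²/4 = -½ + (-17 + 2*S)²/4)
-42*(1030 - 889) - X(G(r)) = -42*(1030 - 889) - (-½ + (-17 + 2*6)²/4) = -42*141 - (-½ + (-17 + 12)²/4) = -5922 - (-½ + (¼)*(-5)²) = -5922 - (-½ + (¼)*25) = -5922 - (-½ + 25/4) = -5922 - 1*23/4 = -5922 - 23/4 = -23711/4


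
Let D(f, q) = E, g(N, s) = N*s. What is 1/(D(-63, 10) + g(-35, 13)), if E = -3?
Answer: -1/458 ≈ -0.0021834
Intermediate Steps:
D(f, q) = -3
1/(D(-63, 10) + g(-35, 13)) = 1/(-3 - 35*13) = 1/(-3 - 455) = 1/(-458) = -1/458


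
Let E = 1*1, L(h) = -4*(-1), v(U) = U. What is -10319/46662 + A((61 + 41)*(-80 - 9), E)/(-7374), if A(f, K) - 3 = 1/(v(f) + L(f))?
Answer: -115288628491/520372104252 ≈ -0.22155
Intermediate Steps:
L(h) = 4
E = 1
A(f, K) = 3 + 1/(4 + f) (A(f, K) = 3 + 1/(f + 4) = 3 + 1/(4 + f))
-10319/46662 + A((61 + 41)*(-80 - 9), E)/(-7374) = -10319/46662 + ((13 + 3*((61 + 41)*(-80 - 9)))/(4 + (61 + 41)*(-80 - 9)))/(-7374) = -10319*1/46662 + ((13 + 3*(102*(-89)))/(4 + 102*(-89)))*(-1/7374) = -10319/46662 + ((13 + 3*(-9078))/(4 - 9078))*(-1/7374) = -10319/46662 + ((13 - 27234)/(-9074))*(-1/7374) = -10319/46662 - 1/9074*(-27221)*(-1/7374) = -10319/46662 + (27221/9074)*(-1/7374) = -10319/46662 - 27221/66911676 = -115288628491/520372104252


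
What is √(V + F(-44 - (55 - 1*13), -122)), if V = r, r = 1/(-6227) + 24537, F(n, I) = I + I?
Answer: √941973919770/6227 ≈ 155.86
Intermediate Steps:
F(n, I) = 2*I
r = 152791898/6227 (r = -1/6227 + 24537 = 152791898/6227 ≈ 24537.)
V = 152791898/6227 ≈ 24537.
√(V + F(-44 - (55 - 1*13), -122)) = √(152791898/6227 + 2*(-122)) = √(152791898/6227 - 244) = √(151272510/6227) = √941973919770/6227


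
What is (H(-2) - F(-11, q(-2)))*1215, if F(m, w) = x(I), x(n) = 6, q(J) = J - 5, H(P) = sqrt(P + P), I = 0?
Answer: -7290 + 2430*I ≈ -7290.0 + 2430.0*I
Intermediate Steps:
H(P) = sqrt(2)*sqrt(P) (H(P) = sqrt(2*P) = sqrt(2)*sqrt(P))
q(J) = -5 + J
F(m, w) = 6
(H(-2) - F(-11, q(-2)))*1215 = (sqrt(2)*sqrt(-2) - 1*6)*1215 = (sqrt(2)*(I*sqrt(2)) - 6)*1215 = (2*I - 6)*1215 = (-6 + 2*I)*1215 = -7290 + 2430*I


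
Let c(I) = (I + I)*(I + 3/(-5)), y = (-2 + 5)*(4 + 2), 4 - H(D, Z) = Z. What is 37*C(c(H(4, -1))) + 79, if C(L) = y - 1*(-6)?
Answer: 967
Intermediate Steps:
H(D, Z) = 4 - Z
y = 18 (y = 3*6 = 18)
c(I) = 2*I*(-3/5 + I) (c(I) = (2*I)*(I + 3*(-1/5)) = (2*I)*(I - 3/5) = (2*I)*(-3/5 + I) = 2*I*(-3/5 + I))
C(L) = 24 (C(L) = 18 - 1*(-6) = 18 + 6 = 24)
37*C(c(H(4, -1))) + 79 = 37*24 + 79 = 888 + 79 = 967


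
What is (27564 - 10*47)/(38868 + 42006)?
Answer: 13547/40437 ≈ 0.33501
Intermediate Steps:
(27564 - 10*47)/(38868 + 42006) = (27564 - 470)/80874 = 27094*(1/80874) = 13547/40437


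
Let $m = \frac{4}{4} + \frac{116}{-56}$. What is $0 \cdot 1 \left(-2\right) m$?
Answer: $0$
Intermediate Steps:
$m = - \frac{15}{14}$ ($m = 4 \cdot \frac{1}{4} + 116 \left(- \frac{1}{56}\right) = 1 - \frac{29}{14} = - \frac{15}{14} \approx -1.0714$)
$0 \cdot 1 \left(-2\right) m = 0 \cdot 1 \left(-2\right) \left(- \frac{15}{14}\right) = 0 \left(-2\right) \left(- \frac{15}{14}\right) = 0 \left(- \frac{15}{14}\right) = 0$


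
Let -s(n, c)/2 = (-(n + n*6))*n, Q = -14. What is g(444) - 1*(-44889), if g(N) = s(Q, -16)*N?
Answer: 1263225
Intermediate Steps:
s(n, c) = 14*n² (s(n, c) = -2*(-(n + n*6))*n = -2*(-(n + 6*n))*n = -2*(-7*n)*n = -(-14)*n² = 14*n²)
g(N) = 2744*N (g(N) = (14*(-14)²)*N = (14*196)*N = 2744*N)
g(444) - 1*(-44889) = 2744*444 - 1*(-44889) = 1218336 + 44889 = 1263225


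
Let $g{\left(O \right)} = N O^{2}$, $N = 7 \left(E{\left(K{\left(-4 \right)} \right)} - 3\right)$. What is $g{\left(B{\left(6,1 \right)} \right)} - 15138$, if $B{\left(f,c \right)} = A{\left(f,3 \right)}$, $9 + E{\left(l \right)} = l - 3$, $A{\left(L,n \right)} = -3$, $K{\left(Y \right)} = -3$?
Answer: $-16272$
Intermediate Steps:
$E{\left(l \right)} = -12 + l$ ($E{\left(l \right)} = -9 + \left(l - 3\right) = -9 + \left(-3 + l\right) = -12 + l$)
$N = -126$ ($N = 7 \left(\left(-12 - 3\right) - 3\right) = 7 \left(-15 - 3\right) = 7 \left(-18\right) = -126$)
$B{\left(f,c \right)} = -3$
$g{\left(O \right)} = - 126 O^{2}$
$g{\left(B{\left(6,1 \right)} \right)} - 15138 = - 126 \left(-3\right)^{2} - 15138 = \left(-126\right) 9 - 15138 = -1134 - 15138 = -16272$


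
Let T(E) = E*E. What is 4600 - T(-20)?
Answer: 4200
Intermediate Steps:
T(E) = E²
4600 - T(-20) = 4600 - 1*(-20)² = 4600 - 1*400 = 4600 - 400 = 4200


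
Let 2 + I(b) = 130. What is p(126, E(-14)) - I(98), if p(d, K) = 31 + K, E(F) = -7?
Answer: -104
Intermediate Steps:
I(b) = 128 (I(b) = -2 + 130 = 128)
p(126, E(-14)) - I(98) = (31 - 7) - 1*128 = 24 - 128 = -104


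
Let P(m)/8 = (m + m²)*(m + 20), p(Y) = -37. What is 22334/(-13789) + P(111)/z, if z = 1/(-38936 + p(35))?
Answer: -7001625749979326/13789 ≈ -5.0777e+11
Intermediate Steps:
P(m) = 8*(20 + m)*(m + m²) (P(m) = 8*((m + m²)*(m + 20)) = 8*((m + m²)*(20 + m)) = 8*((20 + m)*(m + m²)) = 8*(20 + m)*(m + m²))
z = -1/38973 (z = 1/(-38936 - 37) = 1/(-38973) = -1/38973 ≈ -2.5659e-5)
22334/(-13789) + P(111)/z = 22334/(-13789) + (8*111*(20 + 111² + 21*111))/(-1/38973) = 22334*(-1/13789) + (8*111*(20 + 12321 + 2331))*(-38973) = -22334/13789 + (8*111*14672)*(-38973) = -22334/13789 + 13028736*(-38973) = -22334/13789 - 507768928128 = -7001625749979326/13789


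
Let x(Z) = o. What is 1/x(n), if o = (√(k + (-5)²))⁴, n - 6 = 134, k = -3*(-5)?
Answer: 1/1600 ≈ 0.00062500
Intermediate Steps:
k = 15
n = 140 (n = 6 + 134 = 140)
o = 1600 (o = (√(15 + (-5)²))⁴ = (√(15 + 25))⁴ = (√40)⁴ = (2*√10)⁴ = 1600)
x(Z) = 1600
1/x(n) = 1/1600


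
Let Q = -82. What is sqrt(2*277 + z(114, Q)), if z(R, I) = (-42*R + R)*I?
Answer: sqrt(383822) ≈ 619.53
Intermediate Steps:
z(R, I) = -41*I*R (z(R, I) = (-41*R)*I = -41*I*R)
sqrt(2*277 + z(114, Q)) = sqrt(2*277 - 41*(-82)*114) = sqrt(554 + 383268) = sqrt(383822)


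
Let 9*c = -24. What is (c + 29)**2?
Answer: 6241/9 ≈ 693.44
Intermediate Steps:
c = -8/3 (c = (1/9)*(-24) = -8/3 ≈ -2.6667)
(c + 29)**2 = (-8/3 + 29)**2 = (79/3)**2 = 6241/9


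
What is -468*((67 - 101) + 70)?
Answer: -16848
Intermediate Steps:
-468*((67 - 101) + 70) = -468*(-34 + 70) = -468*36 = -16848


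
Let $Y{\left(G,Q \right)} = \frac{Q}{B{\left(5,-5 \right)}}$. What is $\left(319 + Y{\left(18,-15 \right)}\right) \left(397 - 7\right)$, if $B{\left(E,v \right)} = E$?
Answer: $123240$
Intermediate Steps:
$Y{\left(G,Q \right)} = \frac{Q}{5}$
$\left(319 + Y{\left(18,-15 \right)}\right) \left(397 - 7\right) = \left(319 + \frac{1}{5} \left(-15\right)\right) \left(397 - 7\right) = \left(319 - 3\right) 390 = 316 \cdot 390 = 123240$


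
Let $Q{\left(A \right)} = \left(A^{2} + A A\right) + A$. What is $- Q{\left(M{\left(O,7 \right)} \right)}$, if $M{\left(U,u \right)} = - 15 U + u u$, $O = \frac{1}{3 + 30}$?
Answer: $- \frac{576186}{121} \approx -4761.9$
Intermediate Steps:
$O = \frac{1}{33} \approx 0.030303$
$M{\left(U,u \right)} = u^{2} - 15 U$ ($M{\left(U,u \right)} = - 15 U + u^{2} = u^{2} - 15 U$)
$Q{\left(A \right)} = A + 2 A^{2}$ ($Q{\left(A \right)} = \left(A^{2} + A^{2}\right) + A = 2 A^{2} + A = A + 2 A^{2}$)
$- Q{\left(M{\left(O,7 \right)} \right)} = - \left(7^{2} - \frac{5}{11}\right) \left(1 + 2 \left(7^{2} - \frac{5}{11}\right)\right) = - \left(49 - \frac{5}{11}\right) \left(1 + 2 \left(49 - \frac{5}{11}\right)\right) = - \frac{534 \left(1 + 2 \cdot \frac{534}{11}\right)}{11} = - \frac{534 \left(1 + \frac{1068}{11}\right)}{11} = - \frac{534 \cdot 1079}{11 \cdot 11} = \left(-1\right) \frac{576186}{121} = - \frac{576186}{121}$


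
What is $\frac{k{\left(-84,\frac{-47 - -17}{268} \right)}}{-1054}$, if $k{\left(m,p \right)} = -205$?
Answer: $\frac{205}{1054} \approx 0.1945$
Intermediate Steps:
$\frac{k{\left(-84,\frac{-47 - -17}{268} \right)}}{-1054} = - \frac{205}{-1054} = \left(-205\right) \left(- \frac{1}{1054}\right) = \frac{205}{1054}$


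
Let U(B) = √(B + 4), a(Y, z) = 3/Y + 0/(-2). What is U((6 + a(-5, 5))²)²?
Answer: 829/25 ≈ 33.160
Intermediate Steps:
a(Y, z) = 3/Y (a(Y, z) = 3/Y + 0*(-½) = 3/Y + 0 = 3/Y)
U(B) = √(4 + B)
U((6 + a(-5, 5))²)² = (√(4 + (6 + 3/(-5))²))² = (√(4 + (6 + 3*(-⅕))²))² = (√(4 + (6 - ⅗)²))² = (√(4 + (27/5)²))² = (√(4 + 729/25))² = (√(829/25))² = (√829/5)² = 829/25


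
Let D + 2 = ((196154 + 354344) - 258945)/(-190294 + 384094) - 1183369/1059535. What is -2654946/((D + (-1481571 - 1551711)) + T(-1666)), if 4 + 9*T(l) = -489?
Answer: 17215610245873200/19669240530852653 ≈ 0.87526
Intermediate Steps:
T(l) = -493/9 (T(l) = -4/9 + (⅑)*(-489) = -4/9 - 163/3 = -493/9)
D = -3485284951/2161451400 (D = -2 + (((196154 + 354344) - 258945)/(-190294 + 384094) - 1183369/1059535) = -2 + ((550498 - 258945)/193800 - 1183369*1/1059535) = -2 + (291553*(1/193800) - 1183369/1059535) = -2 + (291553/193800 - 1183369/1059535) = -2 + 837617849/2161451400 = -3485284951/2161451400 ≈ -1.6125)
-2654946/((D + (-1481571 - 1551711)) + T(-1666)) = -2654946/((-3485284951/2161451400 + (-1481571 - 1551711)) - 493/9) = -2654946/((-3485284951/2161451400 - 3033282) - 493/9) = -2654946/(-6556295110779751/2161451400 - 493/9) = -2654946/(-19669240530852653/6484354200) = -2654946*(-6484354200/19669240530852653) = 17215610245873200/19669240530852653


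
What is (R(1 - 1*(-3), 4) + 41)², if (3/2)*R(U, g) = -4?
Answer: 13225/9 ≈ 1469.4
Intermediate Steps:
R(U, g) = -8/3 (R(U, g) = (⅔)*(-4) = -8/3)
(R(1 - 1*(-3), 4) + 41)² = (-8/3 + 41)² = (115/3)² = 13225/9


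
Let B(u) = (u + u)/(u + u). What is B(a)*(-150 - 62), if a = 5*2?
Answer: -212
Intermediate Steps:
a = 10
B(u) = 1 (B(u) = (2*u)/((2*u)) = (2*u)*(1/(2*u)) = 1)
B(a)*(-150 - 62) = 1*(-150 - 62) = 1*(-212) = -212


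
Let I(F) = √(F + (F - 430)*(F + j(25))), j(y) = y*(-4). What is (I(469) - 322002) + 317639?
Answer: -4363 + 2*√3715 ≈ -4241.1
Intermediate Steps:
j(y) = -4*y
I(F) = √(F + (-430 + F)*(-100 + F)) (I(F) = √(F + (F - 430)*(F - 4*25)) = √(F + (-430 + F)*(F - 100)) = √(F + (-430 + F)*(-100 + F)))
(I(469) - 322002) + 317639 = (√(43000 + 469² - 529*469) - 322002) + 317639 = (√(43000 + 219961 - 248101) - 322002) + 317639 = (√14860 - 322002) + 317639 = (2*√3715 - 322002) + 317639 = (-322002 + 2*√3715) + 317639 = -4363 + 2*√3715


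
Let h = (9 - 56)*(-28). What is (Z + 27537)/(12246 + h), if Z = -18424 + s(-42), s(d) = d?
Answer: 9071/13562 ≈ 0.66885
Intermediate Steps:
Z = -18466 (Z = -18424 - 42 = -18466)
h = 1316 (h = -47*(-28) = 1316)
(Z + 27537)/(12246 + h) = (-18466 + 27537)/(12246 + 1316) = 9071/13562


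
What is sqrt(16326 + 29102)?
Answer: 2*sqrt(11357) ≈ 213.14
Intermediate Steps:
sqrt(16326 + 29102) = sqrt(45428) = 2*sqrt(11357)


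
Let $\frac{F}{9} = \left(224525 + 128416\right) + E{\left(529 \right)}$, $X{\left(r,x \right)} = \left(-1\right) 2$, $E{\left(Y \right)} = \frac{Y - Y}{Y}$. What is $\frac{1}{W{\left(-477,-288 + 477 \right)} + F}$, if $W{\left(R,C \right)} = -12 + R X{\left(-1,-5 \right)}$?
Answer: $\frac{1}{3177411} \approx 3.1472 \cdot 10^{-7}$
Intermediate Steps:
$E{\left(Y \right)} = 0$ ($E{\left(Y \right)} = \frac{0}{Y} = 0$)
$X{\left(r,x \right)} = -2$
$W{\left(R,C \right)} = -12 - 2 R$ ($W{\left(R,C \right)} = -12 + R \left(-2\right) = -12 - 2 R$)
$F = 3176469$ ($F = 9 \left(\left(224525 + 128416\right) + 0\right) = 9 \left(352941 + 0\right) = 9 \cdot 352941 = 3176469$)
$\frac{1}{W{\left(-477,-288 + 477 \right)} + F} = \frac{1}{\left(-12 - -954\right) + 3176469} = \frac{1}{\left(-12 + 954\right) + 3176469} = \frac{1}{942 + 3176469} = \frac{1}{3177411}$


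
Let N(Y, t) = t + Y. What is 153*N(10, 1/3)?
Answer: 1581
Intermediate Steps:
N(Y, t) = Y + t
153*N(10, 1/3) = 153*(10 + 1/3) = 153*(10 + ⅓) = 153*(31/3) = 1581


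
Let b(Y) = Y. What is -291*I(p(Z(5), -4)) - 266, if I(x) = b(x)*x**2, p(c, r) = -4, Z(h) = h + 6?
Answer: 18358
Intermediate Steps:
Z(h) = 6 + h
I(x) = x**3 (I(x) = x*x**2 = x**3)
-291*I(p(Z(5), -4)) - 266 = -291*(-4)**3 - 266 = -291*(-64) - 266 = 18624 - 266 = 18358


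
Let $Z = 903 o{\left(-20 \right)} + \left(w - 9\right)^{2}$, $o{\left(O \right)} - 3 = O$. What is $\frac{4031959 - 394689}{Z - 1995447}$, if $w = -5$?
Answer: $- \frac{1818635}{1005301} \approx -1.809$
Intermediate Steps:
$o{\left(O \right)} = 3 + O$
$Z = -15155$ ($Z = 903 \left(3 - 20\right) + \left(-5 - 9\right)^{2} = 903 \left(-17\right) + \left(-14\right)^{2} = -15351 + 196 = -15155$)
$\frac{4031959 - 394689}{Z - 1995447} = \frac{4031959 - 394689}{-15155 - 1995447} = \frac{3637270}{-2010602} = 3637270 \left(- \frac{1}{2010602}\right) = - \frac{1818635}{1005301}$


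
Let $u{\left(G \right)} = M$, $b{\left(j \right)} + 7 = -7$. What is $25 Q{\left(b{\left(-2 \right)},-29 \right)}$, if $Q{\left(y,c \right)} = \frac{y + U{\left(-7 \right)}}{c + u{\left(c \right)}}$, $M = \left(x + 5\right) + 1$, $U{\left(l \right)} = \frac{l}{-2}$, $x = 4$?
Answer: $\frac{525}{38} \approx 13.816$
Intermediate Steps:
$b{\left(j \right)} = -14$ ($b{\left(j \right)} = -7 - 7 = -14$)
$U{\left(l \right)} = - \frac{l}{2}$ ($U{\left(l \right)} = l \left(- \frac{1}{2}\right) = - \frac{l}{2}$)
$M = 10$ ($M = \left(4 + 5\right) + 1 = 9 + 1 = 10$)
$u{\left(G \right)} = 10$
$Q{\left(y,c \right)} = \frac{\frac{7}{2} + y}{10 + c}$ ($Q{\left(y,c \right)} = \frac{y - - \frac{7}{2}}{c + 10} = \frac{y + \frac{7}{2}}{10 + c} = \frac{\frac{7}{2} + y}{10 + c}$)
$25 Q{\left(b{\left(-2 \right)},-29 \right)} = 25 \frac{\frac{7}{2} - 14}{10 - 29} = 25 \frac{1}{-19} \left(- \frac{21}{2}\right) = 25 \left(\left(- \frac{1}{19}\right) \left(- \frac{21}{2}\right)\right) = 25 \cdot \frac{21}{38} = \frac{525}{38}$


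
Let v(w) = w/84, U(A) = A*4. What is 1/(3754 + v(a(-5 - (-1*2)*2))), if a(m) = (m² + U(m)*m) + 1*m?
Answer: 21/78835 ≈ 0.00026638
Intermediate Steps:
U(A) = 4*A
a(m) = m + 5*m² (a(m) = (m² + (4*m)*m) + 1*m = (m² + 4*m²) + m = 5*m² + m = m + 5*m²)
v(w) = w/84 (v(w) = w*(1/84) = w/84)
1/(3754 + v(a(-5 - (-1*2)*2))) = 1/(3754 + ((-5 - (-1*2)*2)*(1 + 5*(-5 - (-1*2)*2)))/84) = 1/(3754 + ((-5 - (-2)*2)*(1 + 5*(-5 - (-2)*2)))/84) = 1/(3754 + ((-5 - 1*(-4))*(1 + 5*(-5 - 1*(-4))))/84) = 1/(3754 + ((-5 + 4)*(1 + 5*(-5 + 4)))/84) = 1/(3754 + (-(1 + 5*(-1)))/84) = 1/(3754 + (-(1 - 5))/84) = 1/(3754 + (-1*(-4))/84) = 1/(3754 + (1/84)*4) = 1/(3754 + 1/21) = 1/(78835/21) = 21/78835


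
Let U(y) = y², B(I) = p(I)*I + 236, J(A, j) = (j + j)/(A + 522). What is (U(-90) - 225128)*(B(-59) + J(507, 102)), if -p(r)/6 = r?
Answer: 219597673528/49 ≈ 4.4816e+9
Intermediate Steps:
p(r) = -6*r
J(A, j) = 2*j/(522 + A) (J(A, j) = (2*j)/(522 + A) = 2*j/(522 + A))
B(I) = 236 - 6*I² (B(I) = (-6*I)*I + 236 = -6*I² + 236 = 236 - 6*I²)
(U(-90) - 225128)*(B(-59) + J(507, 102)) = ((-90)² - 225128)*((236 - 6*(-59)²) + 2*102/(522 + 507)) = (8100 - 225128)*((236 - 6*3481) + 2*102/1029) = -217028*((236 - 20886) + 2*102*(1/1029)) = -217028*(-20650 + 68/343) = -217028*(-7082882/343) = 219597673528/49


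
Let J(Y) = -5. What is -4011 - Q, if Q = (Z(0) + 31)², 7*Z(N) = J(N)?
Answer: -241483/49 ≈ -4928.2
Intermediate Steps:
Z(N) = -5/7 (Z(N) = (⅐)*(-5) = -5/7)
Q = 44944/49 (Q = (-5/7 + 31)² = (212/7)² = 44944/49 ≈ 917.22)
-4011 - Q = -4011 - 1*44944/49 = -4011 - 44944/49 = -241483/49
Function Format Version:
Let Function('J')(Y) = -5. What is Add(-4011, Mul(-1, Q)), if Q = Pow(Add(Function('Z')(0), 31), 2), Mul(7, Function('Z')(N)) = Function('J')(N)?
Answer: Rational(-241483, 49) ≈ -4928.2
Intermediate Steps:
Function('Z')(N) = Rational(-5, 7) (Function('Z')(N) = Mul(Rational(1, 7), -5) = Rational(-5, 7))
Q = Rational(44944, 49) (Q = Pow(Add(Rational(-5, 7), 31), 2) = Pow(Rational(212, 7), 2) = Rational(44944, 49) ≈ 917.22)
Add(-4011, Mul(-1, Q)) = Add(-4011, Mul(-1, Rational(44944, 49))) = Add(-4011, Rational(-44944, 49)) = Rational(-241483, 49)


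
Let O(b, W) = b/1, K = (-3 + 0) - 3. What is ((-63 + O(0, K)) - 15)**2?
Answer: 6084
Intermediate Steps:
K = -6 (K = -3 - 3 = -6)
O(b, W) = b (O(b, W) = b*1 = b)
((-63 + O(0, K)) - 15)**2 = ((-63 + 0) - 15)**2 = (-63 - 15)**2 = (-78)**2 = 6084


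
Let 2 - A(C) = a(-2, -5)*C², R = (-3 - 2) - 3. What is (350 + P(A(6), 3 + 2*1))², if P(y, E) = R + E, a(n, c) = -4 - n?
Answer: 120409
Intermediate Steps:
R = -8 (R = -5 - 3 = -8)
A(C) = 2 + 2*C² (A(C) = 2 - (-4 - 1*(-2))*C² = 2 - (-4 + 2)*C² = 2 - (-2)*C² = 2 + 2*C²)
P(y, E) = -8 + E
(350 + P(A(6), 3 + 2*1))² = (350 + (-8 + (3 + 2*1)))² = (350 + (-8 + (3 + 2)))² = (350 + (-8 + 5))² = (350 - 3)² = 347² = 120409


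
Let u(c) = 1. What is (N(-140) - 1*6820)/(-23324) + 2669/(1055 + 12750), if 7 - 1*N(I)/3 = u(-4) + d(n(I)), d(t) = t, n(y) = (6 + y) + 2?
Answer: 75343293/160993910 ≈ 0.46799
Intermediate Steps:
n(y) = 8 + y
N(I) = -6 - 3*I (N(I) = 21 - 3*(1 + (8 + I)) = 21 - 3*(9 + I) = 21 + (-27 - 3*I) = -6 - 3*I)
(N(-140) - 1*6820)/(-23324) + 2669/(1055 + 12750) = ((-6 - 3*(-140)) - 1*6820)/(-23324) + 2669/(1055 + 12750) = ((-6 + 420) - 6820)*(-1/23324) + 2669/13805 = (414 - 6820)*(-1/23324) + 2669*(1/13805) = -6406*(-1/23324) + 2669/13805 = 3203/11662 + 2669/13805 = 75343293/160993910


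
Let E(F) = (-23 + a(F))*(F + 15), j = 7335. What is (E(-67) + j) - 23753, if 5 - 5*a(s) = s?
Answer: -79854/5 ≈ -15971.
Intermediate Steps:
a(s) = 1 - s/5
E(F) = (-22 - F/5)*(15 + F) (E(F) = (-23 + (1 - F/5))*(F + 15) = (-22 - F/5)*(15 + F))
(E(-67) + j) - 23753 = ((-330 - 25*(-67) - ⅕*(-67)²) + 7335) - 23753 = ((-330 + 1675 - ⅕*4489) + 7335) - 23753 = ((-330 + 1675 - 4489/5) + 7335) - 23753 = (2236/5 + 7335) - 23753 = 38911/5 - 23753 = -79854/5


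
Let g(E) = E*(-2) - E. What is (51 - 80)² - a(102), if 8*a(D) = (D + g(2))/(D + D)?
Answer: 14296/17 ≈ 840.94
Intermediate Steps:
g(E) = -3*E (g(E) = -2*E - E = -3*E)
a(D) = (-6 + D)/(16*D) (a(D) = ((D - 3*2)/(D + D))/8 = ((D - 6)/((2*D)))/8 = ((-6 + D)*(1/(2*D)))/8 = ((-6 + D)/(2*D))/8 = (-6 + D)/(16*D))
(51 - 80)² - a(102) = (51 - 80)² - (-6 + 102)/(16*102) = (-29)² - 96/(16*102) = 841 - 1*1/17 = 841 - 1/17 = 14296/17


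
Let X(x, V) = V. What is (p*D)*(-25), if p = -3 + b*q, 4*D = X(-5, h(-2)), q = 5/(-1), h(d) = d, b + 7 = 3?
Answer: 425/2 ≈ 212.50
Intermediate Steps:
b = -4 (b = -7 + 3 = -4)
q = -5 (q = 5*(-1) = -5)
D = -½ (D = (¼)*(-2) = -½ ≈ -0.50000)
p = 17 (p = -3 - 4*(-5) = -3 + 20 = 17)
(p*D)*(-25) = (17*(-½))*(-25) = -17/2*(-25) = 425/2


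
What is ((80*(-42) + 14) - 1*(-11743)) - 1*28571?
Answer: -20174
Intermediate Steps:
((80*(-42) + 14) - 1*(-11743)) - 1*28571 = ((-3360 + 14) + 11743) - 28571 = (-3346 + 11743) - 28571 = 8397 - 28571 = -20174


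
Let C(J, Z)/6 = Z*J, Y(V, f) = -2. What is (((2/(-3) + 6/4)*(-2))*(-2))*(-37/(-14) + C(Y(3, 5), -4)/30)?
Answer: 99/7 ≈ 14.143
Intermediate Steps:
C(J, Z) = 6*J*Z (C(J, Z) = 6*(Z*J) = 6*(J*Z) = 6*J*Z)
(((2/(-3) + 6/4)*(-2))*(-2))*(-37/(-14) + C(Y(3, 5), -4)/30) = (((2/(-3) + 6/4)*(-2))*(-2))*(-37/(-14) + (6*(-2)*(-4))/30) = (((2*(-⅓) + 6*(¼))*(-2))*(-2))*(-37*(-1/14) + 48*(1/30)) = (((-⅔ + 3/2)*(-2))*(-2))*(37/14 + 8/5) = (((⅚)*(-2))*(-2))*(297/70) = -5/3*(-2)*(297/70) = (10/3)*(297/70) = 99/7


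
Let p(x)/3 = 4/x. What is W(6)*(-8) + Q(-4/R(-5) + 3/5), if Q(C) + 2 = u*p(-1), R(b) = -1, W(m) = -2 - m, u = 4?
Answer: 14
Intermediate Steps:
p(x) = 12/x (p(x) = 3*(4/x) = 12/x)
Q(C) = -50 (Q(C) = -2 + 4*(12/(-1)) = -2 + 4*(12*(-1)) = -2 + 4*(-12) = -2 - 48 = -50)
W(6)*(-8) + Q(-4/R(-5) + 3/5) = (-2 - 1*6)*(-8) - 50 = (-2 - 6)*(-8) - 50 = -8*(-8) - 50 = 64 - 50 = 14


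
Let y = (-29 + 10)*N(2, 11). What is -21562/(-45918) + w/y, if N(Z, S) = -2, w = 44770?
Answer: 514142054/436221 ≈ 1178.6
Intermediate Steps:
y = 38 (y = (-29 + 10)*(-2) = -19*(-2) = 38)
-21562/(-45918) + w/y = -21562/(-45918) + 44770/38 = -21562*(-1/45918) + 44770*(1/38) = 10781/22959 + 22385/19 = 514142054/436221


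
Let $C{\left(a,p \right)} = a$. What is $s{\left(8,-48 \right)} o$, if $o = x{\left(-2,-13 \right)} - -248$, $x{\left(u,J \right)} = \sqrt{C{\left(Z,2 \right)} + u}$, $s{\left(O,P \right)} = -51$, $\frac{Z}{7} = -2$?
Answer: $-12648 - 204 i \approx -12648.0 - 204.0 i$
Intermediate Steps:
$Z = -14$ ($Z = 7 \left(-2\right) = -14$)
$x{\left(u,J \right)} = \sqrt{-14 + u}$
$o = 248 + 4 i$ ($o = \sqrt{-14 - 2} - -248 = \sqrt{-16} + 248 = 4 i + 248 = 248 + 4 i \approx 248.0 + 4.0 i$)
$s{\left(8,-48 \right)} o = - 51 \left(248 + 4 i\right) = -12648 - 204 i$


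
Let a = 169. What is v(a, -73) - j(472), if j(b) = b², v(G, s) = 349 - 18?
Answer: -222453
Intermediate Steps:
v(G, s) = 331
v(a, -73) - j(472) = 331 - 1*472² = 331 - 1*222784 = 331 - 222784 = -222453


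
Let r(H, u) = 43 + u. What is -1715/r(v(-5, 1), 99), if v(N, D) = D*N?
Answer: -1715/142 ≈ -12.077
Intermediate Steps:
-1715/r(v(-5, 1), 99) = -1715/(43 + 99) = -1715/142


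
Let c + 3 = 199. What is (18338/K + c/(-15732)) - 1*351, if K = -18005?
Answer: -24928602014/70813665 ≈ -352.03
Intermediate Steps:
c = 196 (c = -3 + 199 = 196)
(18338/K + c/(-15732)) - 1*351 = (18338/(-18005) + 196/(-15732)) - 1*351 = (18338*(-1/18005) + 196*(-1/15732)) - 351 = (-18338/18005 - 49/3933) - 351 = -73005599/70813665 - 351 = -24928602014/70813665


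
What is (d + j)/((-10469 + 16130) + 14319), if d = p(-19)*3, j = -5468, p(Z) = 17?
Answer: -5417/19980 ≈ -0.27112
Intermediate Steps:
d = 51 (d = 17*3 = 51)
(d + j)/((-10469 + 16130) + 14319) = (51 - 5468)/((-10469 + 16130) + 14319) = -5417/(5661 + 14319) = -5417/19980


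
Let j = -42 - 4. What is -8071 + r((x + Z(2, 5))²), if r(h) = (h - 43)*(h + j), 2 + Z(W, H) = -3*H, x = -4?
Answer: 149139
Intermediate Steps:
j = -46
Z(W, H) = -2 - 3*H
r(h) = (-46 + h)*(-43 + h) (r(h) = (h - 43)*(h - 46) = (-43 + h)*(-46 + h) = (-46 + h)*(-43 + h))
-8071 + r((x + Z(2, 5))²) = -8071 + (1978 + ((-4 + (-2 - 3*5))²)² - 89*(-4 + (-2 - 3*5))²) = -8071 + (1978 + ((-4 + (-2 - 15))²)² - 89*(-4 + (-2 - 15))²) = -8071 + (1978 + ((-4 - 17)²)² - 89*(-4 - 17)²) = -8071 + (1978 + ((-21)²)² - 89*(-21)²) = -8071 + (1978 + 441² - 89*441) = -8071 + (1978 + 194481 - 39249) = -8071 + 157210 = 149139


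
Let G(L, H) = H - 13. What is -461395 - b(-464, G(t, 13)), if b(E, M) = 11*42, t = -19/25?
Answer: -461857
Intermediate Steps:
t = -19/25 (t = -19*1/25 = -19/25 ≈ -0.76000)
G(L, H) = -13 + H
b(E, M) = 462
-461395 - b(-464, G(t, 13)) = -461395 - 1*462 = -461395 - 462 = -461857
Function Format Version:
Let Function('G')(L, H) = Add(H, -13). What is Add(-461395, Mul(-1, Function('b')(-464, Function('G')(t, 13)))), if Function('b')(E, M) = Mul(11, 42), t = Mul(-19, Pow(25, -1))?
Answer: -461857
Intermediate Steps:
t = Rational(-19, 25) (t = Mul(-19, Rational(1, 25)) = Rational(-19, 25) ≈ -0.76000)
Function('G')(L, H) = Add(-13, H)
Function('b')(E, M) = 462
Add(-461395, Mul(-1, Function('b')(-464, Function('G')(t, 13)))) = Add(-461395, Mul(-1, 462)) = Add(-461395, -462) = -461857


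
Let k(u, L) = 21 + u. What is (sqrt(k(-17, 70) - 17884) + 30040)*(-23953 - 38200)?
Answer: -1867076120 - 124306*I*sqrt(4470) ≈ -1.8671e+9 - 8.3109e+6*I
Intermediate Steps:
(sqrt(k(-17, 70) - 17884) + 30040)*(-23953 - 38200) = (sqrt((21 - 17) - 17884) + 30040)*(-23953 - 38200) = (sqrt(4 - 17884) + 30040)*(-62153) = (sqrt(-17880) + 30040)*(-62153) = (2*I*sqrt(4470) + 30040)*(-62153) = (30040 + 2*I*sqrt(4470))*(-62153) = -1867076120 - 124306*I*sqrt(4470)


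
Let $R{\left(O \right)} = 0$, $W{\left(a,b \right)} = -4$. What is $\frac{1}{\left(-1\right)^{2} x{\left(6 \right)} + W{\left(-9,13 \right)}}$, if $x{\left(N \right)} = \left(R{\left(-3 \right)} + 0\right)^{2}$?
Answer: $- \frac{1}{4} \approx -0.25$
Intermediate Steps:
$x{\left(N \right)} = 0$ ($x{\left(N \right)} = \left(0 + 0\right)^{2} = 0^{2} = 0$)
$\frac{1}{\left(-1\right)^{2} x{\left(6 \right)} + W{\left(-9,13 \right)}} = \frac{1}{\left(-1\right)^{2} \cdot 0 - 4} = \frac{1}{1 \cdot 0 - 4} = \frac{1}{0 - 4} = \frac{1}{-4} = - \frac{1}{4}$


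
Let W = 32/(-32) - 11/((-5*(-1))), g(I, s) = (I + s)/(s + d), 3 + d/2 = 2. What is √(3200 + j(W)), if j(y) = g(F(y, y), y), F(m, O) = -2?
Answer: √3201 ≈ 56.577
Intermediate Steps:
d = -2 (d = -6 + 2*2 = -6 + 4 = -2)
g(I, s) = (I + s)/(-2 + s) (g(I, s) = (I + s)/(s - 2) = (I + s)/(-2 + s))
W = -16/5 (W = 32*(-1/32) - 11/5 = -1 - 11*⅕ = -1 - 11/5 = -16/5 ≈ -3.2000)
j(y) = 1 (j(y) = (-2 + y)/(-2 + y) = 1)
√(3200 + j(W)) = √(3200 + 1) = √3201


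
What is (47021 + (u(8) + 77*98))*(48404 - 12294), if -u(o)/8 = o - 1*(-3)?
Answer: 1967236690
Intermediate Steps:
u(o) = -24 - 8*o (u(o) = -8*(o - 1*(-3)) = -8*(o + 3) = -8*(3 + o) = -24 - 8*o)
(47021 + (u(8) + 77*98))*(48404 - 12294) = (47021 + ((-24 - 8*8) + 77*98))*(48404 - 12294) = (47021 + ((-24 - 64) + 7546))*36110 = (47021 + (-88 + 7546))*36110 = (47021 + 7458)*36110 = 54479*36110 = 1967236690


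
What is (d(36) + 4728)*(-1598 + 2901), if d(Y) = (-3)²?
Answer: 6172311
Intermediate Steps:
d(Y) = 9
(d(36) + 4728)*(-1598 + 2901) = (9 + 4728)*(-1598 + 2901) = 4737*1303 = 6172311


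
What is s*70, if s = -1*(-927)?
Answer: 64890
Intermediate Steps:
s = 927
s*70 = 927*70 = 64890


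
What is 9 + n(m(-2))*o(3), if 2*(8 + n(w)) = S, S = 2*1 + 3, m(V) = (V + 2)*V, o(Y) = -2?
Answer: 20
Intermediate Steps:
m(V) = V*(2 + V) (m(V) = (2 + V)*V = V*(2 + V))
S = 5 (S = 2 + 3 = 5)
n(w) = -11/2 (n(w) = -8 + (½)*5 = -8 + 5/2 = -11/2)
9 + n(m(-2))*o(3) = 9 - 11/2*(-2) = 9 + 11 = 20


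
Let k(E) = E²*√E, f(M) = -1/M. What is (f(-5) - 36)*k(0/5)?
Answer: 0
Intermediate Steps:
k(E) = E^(5/2)
(f(-5) - 36)*k(0/5) = (-1/(-5) - 36)*(0/5)^(5/2) = (-1*(-⅕) - 36)*((⅕)*0)^(5/2) = (⅕ - 36)*0^(5/2) = -179/5*0 = 0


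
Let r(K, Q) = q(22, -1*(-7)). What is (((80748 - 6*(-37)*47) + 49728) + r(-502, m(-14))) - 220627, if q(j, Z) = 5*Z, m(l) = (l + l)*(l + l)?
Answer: -79682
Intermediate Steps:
m(l) = 4*l² (m(l) = (2*l)*(2*l) = 4*l²)
r(K, Q) = 35 (r(K, Q) = 5*(-1*(-7)) = 5*7 = 35)
(((80748 - 6*(-37)*47) + 49728) + r(-502, m(-14))) - 220627 = (((80748 - 6*(-37)*47) + 49728) + 35) - 220627 = (((80748 + 222*47) + 49728) + 35) - 220627 = (((80748 + 10434) + 49728) + 35) - 220627 = ((91182 + 49728) + 35) - 220627 = (140910 + 35) - 220627 = 140945 - 220627 = -79682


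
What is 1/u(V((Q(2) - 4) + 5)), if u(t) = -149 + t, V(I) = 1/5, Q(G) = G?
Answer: -5/744 ≈ -0.0067204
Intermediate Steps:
V(I) = ⅕
1/u(V((Q(2) - 4) + 5)) = 1/(-149 + ⅕) = 1/(-744/5) = -5/744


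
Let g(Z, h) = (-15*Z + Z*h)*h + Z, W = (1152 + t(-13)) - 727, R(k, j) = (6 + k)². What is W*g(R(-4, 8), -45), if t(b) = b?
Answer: 4451248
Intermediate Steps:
W = 412 (W = (1152 - 13) - 727 = 1139 - 727 = 412)
g(Z, h) = Z + h*(-15*Z + Z*h) (g(Z, h) = h*(-15*Z + Z*h) + Z = Z + h*(-15*Z + Z*h))
W*g(R(-4, 8), -45) = 412*((6 - 4)²*(1 + (-45)² - 15*(-45))) = 412*(2²*(1 + 2025 + 675)) = 412*(4*2701) = 412*10804 = 4451248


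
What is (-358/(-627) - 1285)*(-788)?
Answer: 634605556/627 ≈ 1.0121e+6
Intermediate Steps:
(-358/(-627) - 1285)*(-788) = (-358*(-1/627) - 1285)*(-788) = (358/627 - 1285)*(-788) = -805337/627*(-788) = 634605556/627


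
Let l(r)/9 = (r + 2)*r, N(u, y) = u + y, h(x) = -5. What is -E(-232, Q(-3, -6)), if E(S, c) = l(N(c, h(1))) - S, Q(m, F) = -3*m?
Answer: -448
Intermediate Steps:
l(r) = 9*r*(2 + r) (l(r) = 9*((r + 2)*r) = 9*((2 + r)*r) = 9*(r*(2 + r)) = 9*r*(2 + r))
E(S, c) = -S + 9*(-5 + c)*(-3 + c) (E(S, c) = 9*(c - 5)*(2 + (c - 5)) - S = 9*(-5 + c)*(2 + (-5 + c)) - S = 9*(-5 + c)*(-3 + c) - S = -S + 9*(-5 + c)*(-3 + c))
-E(-232, Q(-3, -6)) = -(-1*(-232) + 9*(-5 - 3*(-3))*(-3 - 3*(-3))) = -(232 + 9*(-5 + 9)*(-3 + 9)) = -(232 + 9*4*6) = -(232 + 216) = -1*448 = -448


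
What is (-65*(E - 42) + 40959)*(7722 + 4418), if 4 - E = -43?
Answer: 493296760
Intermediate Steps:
E = 47 (E = 4 - 1*(-43) = 4 + 43 = 47)
(-65*(E - 42) + 40959)*(7722 + 4418) = (-65*(47 - 42) + 40959)*(7722 + 4418) = (-65*5 + 40959)*12140 = (-325 + 40959)*12140 = 40634*12140 = 493296760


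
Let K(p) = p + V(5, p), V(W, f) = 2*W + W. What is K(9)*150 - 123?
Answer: 3477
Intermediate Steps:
V(W, f) = 3*W
K(p) = 15 + p (K(p) = p + 3*5 = p + 15 = 15 + p)
K(9)*150 - 123 = (15 + 9)*150 - 123 = 24*150 - 123 = 3600 - 123 = 3477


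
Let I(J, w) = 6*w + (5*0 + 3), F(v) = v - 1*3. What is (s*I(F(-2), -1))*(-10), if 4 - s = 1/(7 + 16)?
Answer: 2730/23 ≈ 118.70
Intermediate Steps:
F(v) = -3 + v (F(v) = v - 3 = -3 + v)
s = 91/23 (s = 4 - 1/(7 + 16) = 4 - 1/23 = 91/23 ≈ 3.9565)
I(J, w) = 3 + 6*w (I(J, w) = 6*w + (0 + 3) = 6*w + 3 = 3 + 6*w)
(s*I(F(-2), -1))*(-10) = (91*(3 + 6*(-1))/23)*(-10) = (91*(3 - 6)/23)*(-10) = ((91/23)*(-3))*(-10) = -273/23*(-10) = 2730/23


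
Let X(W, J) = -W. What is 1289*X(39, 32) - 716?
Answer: -50987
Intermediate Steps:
1289*X(39, 32) - 716 = 1289*(-1*39) - 716 = 1289*(-39) - 716 = -50271 - 716 = -50987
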